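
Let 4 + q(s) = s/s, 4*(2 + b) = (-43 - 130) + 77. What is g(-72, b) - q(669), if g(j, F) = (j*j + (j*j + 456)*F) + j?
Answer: -141525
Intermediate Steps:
b = -26 (b = -2 + ((-43 - 130) + 77)/4 = -2 + (-173 + 77)/4 = -2 + (¼)*(-96) = -2 - 24 = -26)
g(j, F) = j + j² + F*(456 + j²) (g(j, F) = (j² + (j² + 456)*F) + j = (j² + (456 + j²)*F) + j = (j² + F*(456 + j²)) + j = j + j² + F*(456 + j²))
q(s) = -3 (q(s) = -4 + s/s = -4 + 1 = -3)
g(-72, b) - q(669) = (-72 + (-72)² + 456*(-26) - 26*(-72)²) - 1*(-3) = (-72 + 5184 - 11856 - 26*5184) + 3 = (-72 + 5184 - 11856 - 134784) + 3 = -141528 + 3 = -141525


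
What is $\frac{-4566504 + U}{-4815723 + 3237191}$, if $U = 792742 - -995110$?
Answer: $\frac{694663}{394633} \approx 1.7603$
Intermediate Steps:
$U = 1787852$ ($U = 792742 + 995110 = 1787852$)
$\frac{-4566504 + U}{-4815723 + 3237191} = \frac{-4566504 + 1787852}{-4815723 + 3237191} = - \frac{2778652}{-1578532} = \left(-2778652\right) \left(- \frac{1}{1578532}\right) = \frac{694663}{394633}$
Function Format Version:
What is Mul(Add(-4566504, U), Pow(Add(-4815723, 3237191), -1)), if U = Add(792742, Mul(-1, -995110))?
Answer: Rational(694663, 394633) ≈ 1.7603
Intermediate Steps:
U = 1787852 (U = Add(792742, 995110) = 1787852)
Mul(Add(-4566504, U), Pow(Add(-4815723, 3237191), -1)) = Mul(Add(-4566504, 1787852), Pow(Add(-4815723, 3237191), -1)) = Mul(-2778652, Pow(-1578532, -1)) = Mul(-2778652, Rational(-1, 1578532)) = Rational(694663, 394633)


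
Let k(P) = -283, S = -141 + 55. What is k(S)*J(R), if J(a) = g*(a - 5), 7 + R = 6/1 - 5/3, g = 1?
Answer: 6509/3 ≈ 2169.7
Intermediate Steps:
S = -86
R = -8/3 (R = -7 + (6/1 - 5/3) = -7 + (6*1 - 5*1/3) = -7 + (6 - 5/3) = -7 + 13/3 = -8/3 ≈ -2.6667)
J(a) = -5 + a (J(a) = 1*(a - 5) = 1*(-5 + a) = -5 + a)
k(S)*J(R) = -283*(-5 - 8/3) = -283*(-23/3) = 6509/3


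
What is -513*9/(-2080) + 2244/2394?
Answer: 2620103/829920 ≈ 3.1571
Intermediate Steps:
-513*9/(-2080) + 2244/2394 = -4617*(-1/2080) + 2244*(1/2394) = 4617/2080 + 374/399 = 2620103/829920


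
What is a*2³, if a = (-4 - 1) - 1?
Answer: -48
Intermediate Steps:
a = -6 (a = -5 - 1 = -6)
a*2³ = -6*2³ = -6*8 = -48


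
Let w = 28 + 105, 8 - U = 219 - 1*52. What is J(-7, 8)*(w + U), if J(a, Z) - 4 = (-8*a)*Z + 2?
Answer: -11804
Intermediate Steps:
J(a, Z) = 6 - 8*Z*a (J(a, Z) = 4 + ((-8*a)*Z + 2) = 4 + (-8*Z*a + 2) = 4 + (2 - 8*Z*a) = 6 - 8*Z*a)
U = -159 (U = 8 - (219 - 1*52) = 8 - (219 - 52) = 8 - 1*167 = 8 - 167 = -159)
w = 133
J(-7, 8)*(w + U) = (6 - 8*8*(-7))*(133 - 159) = (6 + 448)*(-26) = 454*(-26) = -11804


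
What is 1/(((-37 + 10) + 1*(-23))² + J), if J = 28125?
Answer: 1/30625 ≈ 3.2653e-5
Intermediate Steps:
1/(((-37 + 10) + 1*(-23))² + J) = 1/(((-37 + 10) + 1*(-23))² + 28125) = 1/((-27 - 23)² + 28125) = 1/((-50)² + 28125) = 1/(2500 + 28125) = 1/30625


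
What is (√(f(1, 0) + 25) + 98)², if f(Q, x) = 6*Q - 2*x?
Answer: (98 + √31)² ≈ 10726.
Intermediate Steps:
f(Q, x) = -2*x + 6*Q
(√(f(1, 0) + 25) + 98)² = (√((-2*0 + 6*1) + 25) + 98)² = (√((0 + 6) + 25) + 98)² = (√(6 + 25) + 98)² = (√31 + 98)² = (98 + √31)²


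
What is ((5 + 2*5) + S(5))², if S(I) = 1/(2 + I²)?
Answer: 164836/729 ≈ 226.11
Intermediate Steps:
((5 + 2*5) + S(5))² = ((5 + 2*5) + 1/(2 + 5²))² = ((5 + 10) + 1/(2 + 25))² = (15 + 1/27)² = (406/27)² = 164836/729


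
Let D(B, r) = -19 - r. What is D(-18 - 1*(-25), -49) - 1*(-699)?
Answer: 729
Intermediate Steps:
D(-18 - 1*(-25), -49) - 1*(-699) = (-19 - 1*(-49)) - 1*(-699) = (-19 + 49) + 699 = 30 + 699 = 729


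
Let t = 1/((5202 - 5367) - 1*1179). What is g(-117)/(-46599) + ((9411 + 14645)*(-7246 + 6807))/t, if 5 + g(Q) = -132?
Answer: 661399406728841/46599 ≈ 1.4193e+10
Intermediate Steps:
g(Q) = -137 (g(Q) = -5 - 132 = -137)
t = -1/1344 (t = 1/(-165 - 1179) = 1/(-1344) = -1/1344 ≈ -0.00074405)
g(-117)/(-46599) + ((9411 + 14645)*(-7246 + 6807))/t = -137/(-46599) + ((9411 + 14645)*(-7246 + 6807))/(-1/1344) = -137*(-1/46599) + (24056*(-439))*(-1344) = 137/46599 - 10560584*(-1344) = 137/46599 + 14193424896 = 661399406728841/46599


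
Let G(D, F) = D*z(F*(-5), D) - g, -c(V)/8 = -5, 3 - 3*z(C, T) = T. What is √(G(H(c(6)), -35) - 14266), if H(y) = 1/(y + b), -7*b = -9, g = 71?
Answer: I*√10776947133/867 ≈ 119.74*I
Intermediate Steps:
b = 9/7 (b = -⅐*(-9) = 9/7 ≈ 1.2857)
z(C, T) = 1 - T/3
c(V) = 40 (c(V) = -8*(-5) = 40)
H(y) = 1/(9/7 + y) (H(y) = 1/(y + 9/7) = 1/(9/7 + y))
G(D, F) = -71 + D*(1 - D/3) (G(D, F) = D*(1 - D/3) - 1*71 = D*(1 - D/3) - 71 = -71 + D*(1 - D/3))
√(G(H(c(6)), -35) - 14266) = √((-71 + 7/(9 + 7*40) - 49/(9 + 7*40)²/3) - 14266) = √((-71 + 7/(9 + 280) - 49/(9 + 280)²/3) - 14266) = √((-71 + 7/289 - (7/289)²/3) - 14266) = √((-71 + 7/289 - ⅓*49/83521) - 14266) = √((-71 + 7/289 - 49/250563) - 14266) = √(-17783953/250563 - 14266) = √(-3592315711/250563) = I*√10776947133/867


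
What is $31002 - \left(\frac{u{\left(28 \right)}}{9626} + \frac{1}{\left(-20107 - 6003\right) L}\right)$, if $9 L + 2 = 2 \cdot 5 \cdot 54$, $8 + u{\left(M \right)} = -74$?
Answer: $\frac{2096017191672377}{67609077340} \approx 31002.0$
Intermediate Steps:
$u{\left(M \right)} = -82$ ($u{\left(M \right)} = -8 - 74 = -82$)
$L = \frac{538}{9}$ ($L = - \frac{2}{9} + \frac{2 \cdot 5 \cdot 54}{9} = - \frac{2}{9} + \frac{10 \cdot 54}{9} = - \frac{2}{9} + \frac{1}{9} \cdot 540 = - \frac{2}{9} + 60 = \frac{538}{9} \approx 59.778$)
$31002 - \left(\frac{u{\left(28 \right)}}{9626} + \frac{1}{\left(-20107 - 6003\right) L}\right) = 31002 - \left(- \frac{82}{9626} + \frac{1}{\left(-20107 - 6003\right) \frac{538}{9}}\right) = 31002 - \left(\left(-82\right) \frac{1}{9626} + \frac{1}{-26110} \cdot \frac{9}{538}\right) = 31002 - \left(- \frac{41}{4813} - \frac{9}{14047180}\right) = 31002 - - \frac{575977697}{67609077340} = 31002 + \frac{575977697}{67609077340} = \frac{2096017191672377}{67609077340}$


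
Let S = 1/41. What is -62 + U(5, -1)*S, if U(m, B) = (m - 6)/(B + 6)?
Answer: -12711/205 ≈ -62.005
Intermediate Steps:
S = 1/41 ≈ 0.024390
U(m, B) = (-6 + m)/(6 + B)
-62 + U(5, -1)*S = -62 + ((-6 + 5)/(6 - 1))*(1/41) = -62 + (-1/5)*(1/41) = -62 + ((1/5)*(-1))*(1/41) = -62 - 1/5*1/41 = -62 - 1/205 = -12711/205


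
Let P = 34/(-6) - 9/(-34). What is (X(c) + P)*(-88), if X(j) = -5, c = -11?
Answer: 46684/51 ≈ 915.37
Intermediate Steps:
P = -551/102 (P = 34*(-⅙) - 9*(-1/34) = -17/3 + 9/34 = -551/102 ≈ -5.4020)
(X(c) + P)*(-88) = (-5 - 551/102)*(-88) = -1061/102*(-88) = 46684/51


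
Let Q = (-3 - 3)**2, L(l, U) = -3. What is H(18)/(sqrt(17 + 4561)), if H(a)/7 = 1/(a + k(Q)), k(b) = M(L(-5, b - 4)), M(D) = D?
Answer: sqrt(4578)/9810 ≈ 0.0068971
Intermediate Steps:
Q = 36 (Q = (-6)**2 = 36)
k(b) = -3
H(a) = 7/(-3 + a) (H(a) = 7/(a - 3) = 7/(-3 + a))
H(18)/(sqrt(17 + 4561)) = (7/(-3 + 18))/(sqrt(17 + 4561)) = (7/15)/(sqrt(4578)) = (7*(1/15))*(sqrt(4578)/4578) = 7*(sqrt(4578)/4578)/15 = sqrt(4578)/9810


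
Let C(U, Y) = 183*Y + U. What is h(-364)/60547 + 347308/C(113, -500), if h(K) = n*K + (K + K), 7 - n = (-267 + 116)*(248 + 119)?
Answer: -1864767031244/5533208689 ≈ -337.01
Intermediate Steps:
n = 55424 (n = 7 - (-267 + 116)*(248 + 119) = 7 - (-151)*367 = 7 - 1*(-55417) = 7 + 55417 = 55424)
h(K) = 55426*K (h(K) = 55424*K + (K + K) = 55424*K + 2*K = 55426*K)
C(U, Y) = U + 183*Y
h(-364)/60547 + 347308/C(113, -500) = (55426*(-364))/60547 + 347308/(113 + 183*(-500)) = -20175064*1/60547 + 347308/(113 - 91500) = -20175064/60547 + 347308/(-91387) = -20175064/60547 + 347308*(-1/91387) = -20175064/60547 - 347308/91387 = -1864767031244/5533208689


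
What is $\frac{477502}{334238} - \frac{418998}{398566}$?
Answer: $\frac{12567752152}{33303975677} \approx 0.37737$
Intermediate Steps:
$\frac{477502}{334238} - \frac{418998}{398566} = 477502 \cdot \frac{1}{334238} - \frac{209499}{199283} = \frac{238751}{167119} - \frac{209499}{199283} = \frac{12567752152}{33303975677}$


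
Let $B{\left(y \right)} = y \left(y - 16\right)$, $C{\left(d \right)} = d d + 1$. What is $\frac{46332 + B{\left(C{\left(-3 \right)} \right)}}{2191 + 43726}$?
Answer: $\frac{46272}{45917} \approx 1.0077$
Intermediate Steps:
$C{\left(d \right)} = 1 + d^{2}$ ($C{\left(d \right)} = d^{2} + 1 = 1 + d^{2}$)
$B{\left(y \right)} = y \left(-16 + y\right)$
$\frac{46332 + B{\left(C{\left(-3 \right)} \right)}}{2191 + 43726} = \frac{46332 + \left(1 + \left(-3\right)^{2}\right) \left(-16 + \left(1 + \left(-3\right)^{2}\right)\right)}{2191 + 43726} = \frac{46332 + \left(1 + 9\right) \left(-16 + \left(1 + 9\right)\right)}{45917} = \left(46332 + 10 \left(-16 + 10\right)\right) \frac{1}{45917} = \left(46332 + 10 \left(-6\right)\right) \frac{1}{45917} = \left(46332 - 60\right) \frac{1}{45917} = 46272 \cdot \frac{1}{45917} = \frac{46272}{45917}$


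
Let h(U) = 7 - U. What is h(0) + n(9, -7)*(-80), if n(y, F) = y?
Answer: -713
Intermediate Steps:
h(0) + n(9, -7)*(-80) = (7 - 1*0) + 9*(-80) = (7 + 0) - 720 = 7 - 720 = -713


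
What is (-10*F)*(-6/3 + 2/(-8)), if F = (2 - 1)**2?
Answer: 45/2 ≈ 22.500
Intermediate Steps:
F = 1 (F = 1**2 = 1)
(-10*F)*(-6/3 + 2/(-8)) = (-10*1)*(-6/3 + 2/(-8)) = -10*(-6*1/3 + 2*(-1/8)) = -10*(-2 - 1/4) = -10*(-9/4) = 45/2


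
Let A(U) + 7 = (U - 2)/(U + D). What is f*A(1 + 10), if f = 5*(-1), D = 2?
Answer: 410/13 ≈ 31.538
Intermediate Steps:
A(U) = -7 + (-2 + U)/(2 + U) (A(U) = -7 + (U - 2)/(U + 2) = -7 + (-2 + U)/(2 + U))
f = -5
f*A(1 + 10) = -10*(-8 - 3*(1 + 10))/(2 + (1 + 10)) = -10*(-8 - 3*11)/(2 + 11) = -10*(-8 - 33)/13 = -10*(-41)/13 = -5*(-82/13) = 410/13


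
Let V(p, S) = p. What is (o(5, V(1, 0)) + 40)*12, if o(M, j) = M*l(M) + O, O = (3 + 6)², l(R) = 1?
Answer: 1512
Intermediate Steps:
O = 81 (O = 9² = 81)
o(M, j) = 81 + M (o(M, j) = M*1 + 81 = M + 81 = 81 + M)
(o(5, V(1, 0)) + 40)*12 = ((81 + 5) + 40)*12 = (86 + 40)*12 = 126*12 = 1512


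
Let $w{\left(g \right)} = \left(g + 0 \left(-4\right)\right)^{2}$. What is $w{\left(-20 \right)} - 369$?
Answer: $31$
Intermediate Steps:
$w{\left(g \right)} = g^{2}$ ($w{\left(g \right)} = \left(g + 0\right)^{2} = g^{2}$)
$w{\left(-20 \right)} - 369 = \left(-20\right)^{2} - 369 = 400 - 369 = 31$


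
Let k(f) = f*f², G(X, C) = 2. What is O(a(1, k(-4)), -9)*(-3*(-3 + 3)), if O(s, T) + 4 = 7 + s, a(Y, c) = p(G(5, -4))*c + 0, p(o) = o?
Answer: 0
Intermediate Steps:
k(f) = f³
a(Y, c) = 2*c (a(Y, c) = 2*c + 0 = 2*c)
O(s, T) = 3 + s (O(s, T) = -4 + (7 + s) = 3 + s)
O(a(1, k(-4)), -9)*(-3*(-3 + 3)) = (3 + 2*(-4)³)*(-3*(-3 + 3)) = (3 + 2*(-64))*(-3*0) = (3 - 128)*0 = -125*0 = 0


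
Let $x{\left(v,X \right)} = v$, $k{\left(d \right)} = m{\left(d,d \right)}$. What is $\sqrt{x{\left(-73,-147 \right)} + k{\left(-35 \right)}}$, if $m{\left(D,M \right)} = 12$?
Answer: $i \sqrt{61} \approx 7.8102 i$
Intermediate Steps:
$k{\left(d \right)} = 12$
$\sqrt{x{\left(-73,-147 \right)} + k{\left(-35 \right)}} = \sqrt{-73 + 12} = \sqrt{-61} = i \sqrt{61}$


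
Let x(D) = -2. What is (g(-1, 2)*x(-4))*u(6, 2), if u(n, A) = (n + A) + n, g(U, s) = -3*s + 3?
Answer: 84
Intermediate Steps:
g(U, s) = 3 - 3*s
u(n, A) = A + 2*n (u(n, A) = (A + n) + n = A + 2*n)
(g(-1, 2)*x(-4))*u(6, 2) = ((3 - 3*2)*(-2))*(2 + 2*6) = ((3 - 6)*(-2))*(2 + 12) = -3*(-2)*14 = 6*14 = 84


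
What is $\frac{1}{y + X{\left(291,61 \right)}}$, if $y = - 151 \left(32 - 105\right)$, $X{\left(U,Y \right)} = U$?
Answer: $\frac{1}{11314} \approx 8.8386 \cdot 10^{-5}$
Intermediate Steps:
$y = 11023$ ($y = \left(-151\right) \left(-73\right) = 11023$)
$\frac{1}{y + X{\left(291,61 \right)}} = \frac{1}{11023 + 291} = \frac{1}{11314}$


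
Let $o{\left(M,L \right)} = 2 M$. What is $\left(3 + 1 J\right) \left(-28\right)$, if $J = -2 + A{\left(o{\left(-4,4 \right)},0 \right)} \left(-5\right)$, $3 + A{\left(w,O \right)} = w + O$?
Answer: $-1568$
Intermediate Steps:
$A{\left(w,O \right)} = -3 + O + w$ ($A{\left(w,O \right)} = -3 + \left(w + O\right) = -3 + \left(O + w\right) = -3 + O + w$)
$J = 53$ ($J = -2 + \left(-3 + 0 + 2 \left(-4\right)\right) \left(-5\right) = -2 + \left(-3 + 0 - 8\right) \left(-5\right) = -2 - -55 = -2 + 55 = 53$)
$\left(3 + 1 J\right) \left(-28\right) = \left(3 + 1 \cdot 53\right) \left(-28\right) = \left(3 + 53\right) \left(-28\right) = 56 \left(-28\right) = -1568$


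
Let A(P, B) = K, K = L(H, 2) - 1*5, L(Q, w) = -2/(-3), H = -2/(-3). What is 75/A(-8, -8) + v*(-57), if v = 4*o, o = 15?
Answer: -44685/13 ≈ -3437.3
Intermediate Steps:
H = 2/3 (H = -2*(-1/3) = 2/3 ≈ 0.66667)
L(Q, w) = 2/3 (L(Q, w) = -2*(-1/3) = 2/3)
K = -13/3 (K = 2/3 - 1*5 = 2/3 - 5 = -13/3 ≈ -4.3333)
A(P, B) = -13/3
v = 60 (v = 4*15 = 60)
75/A(-8, -8) + v*(-57) = 75/(-13/3) + 60*(-57) = 75*(-3/13) - 3420 = -225/13 - 3420 = -44685/13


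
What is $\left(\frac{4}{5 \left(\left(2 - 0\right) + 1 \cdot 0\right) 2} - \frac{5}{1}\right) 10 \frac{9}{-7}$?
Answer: $\frac{432}{7} \approx 61.714$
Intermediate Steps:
$\left(\frac{4}{5 \left(\left(2 - 0\right) + 1 \cdot 0\right) 2} - \frac{5}{1}\right) 10 \frac{9}{-7} = \left(\frac{4}{5 \left(\left(2 + 0\right) + 0\right) 2} - 5\right) 10 \cdot 9 \left(- \frac{1}{7}\right) = \left(\frac{4}{5 \left(2 + 0\right) 2} - 5\right) 10 \left(- \frac{9}{7}\right) = \left(\frac{4}{5 \cdot 2 \cdot 2} - 5\right) 10 \left(- \frac{9}{7}\right) = \left(\frac{4}{10 \cdot 2} - 5\right) 10 \left(- \frac{9}{7}\right) = \left(\frac{4}{20} - 5\right) 10 \left(- \frac{9}{7}\right) = \left(4 \cdot \frac{1}{20} - 5\right) 10 \left(- \frac{9}{7}\right) = \left(\frac{1}{5} - 5\right) 10 \left(- \frac{9}{7}\right) = \left(- \frac{24}{5}\right) 10 \left(- \frac{9}{7}\right) = \left(-48\right) \left(- \frac{9}{7}\right) = \frac{432}{7}$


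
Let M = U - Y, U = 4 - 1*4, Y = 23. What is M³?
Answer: -12167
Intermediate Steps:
U = 0 (U = 4 - 4 = 0)
M = -23 (M = 0 - 1*23 = 0 - 23 = -23)
M³ = (-23)³ = -12167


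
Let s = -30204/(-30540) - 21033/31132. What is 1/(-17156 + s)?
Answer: -79230940/1359261176381 ≈ -5.8290e-5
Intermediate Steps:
s = 24830259/79230940 (s = -30204*(-1/30540) - 21033*1/31132 = 2517/2545 - 21033/31132 = 24830259/79230940 ≈ 0.31339)
1/(-17156 + s) = 1/(-17156 + 24830259/79230940) = 1/(-1359261176381/79230940) = -79230940/1359261176381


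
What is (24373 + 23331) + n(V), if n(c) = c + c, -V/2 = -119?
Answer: 48180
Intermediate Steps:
V = 238 (V = -2*(-119) = 238)
n(c) = 2*c
(24373 + 23331) + n(V) = (24373 + 23331) + 2*238 = 47704 + 476 = 48180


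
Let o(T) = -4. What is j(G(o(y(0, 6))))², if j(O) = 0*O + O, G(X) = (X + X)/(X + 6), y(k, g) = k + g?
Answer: 16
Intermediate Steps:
y(k, g) = g + k
G(X) = 2*X/(6 + X) (G(X) = (2*X)/(6 + X) = 2*X/(6 + X))
j(O) = O (j(O) = 0 + O = O)
j(G(o(y(0, 6))))² = (2*(-4)/(6 - 4))² = (2*(-4)/2)² = (2*(-4)*(½))² = (-4)² = 16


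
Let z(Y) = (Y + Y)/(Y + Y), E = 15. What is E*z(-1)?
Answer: 15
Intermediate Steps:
z(Y) = 1 (z(Y) = (2*Y)/((2*Y)) = (2*Y)*(1/(2*Y)) = 1)
E*z(-1) = 15*1 = 15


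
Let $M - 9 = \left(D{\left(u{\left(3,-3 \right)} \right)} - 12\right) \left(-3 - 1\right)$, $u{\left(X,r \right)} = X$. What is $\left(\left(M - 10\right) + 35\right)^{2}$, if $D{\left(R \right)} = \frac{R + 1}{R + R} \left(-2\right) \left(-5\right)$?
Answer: $\frac{27556}{9} \approx 3061.8$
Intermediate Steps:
$D{\left(R \right)} = \frac{5 \left(1 + R\right)}{R}$ ($D{\left(R \right)} = \frac{1 + R}{2 R} \left(-2\right) \left(-5\right) = - \frac{1 + R}{R} \left(-5\right) = \frac{5 \left(1 + R\right)}{R}$)
$M = \frac{91}{3}$ ($M = 9 + \left(\left(5 + \frac{5}{3}\right) - 12\right) \left(-3 - 1\right) = 9 + \left(\left(5 + 5 \cdot \frac{1}{3}\right) - 12\right) \left(-4\right) = 9 + \left(\left(5 + \frac{5}{3}\right) - 12\right) \left(-4\right) = 9 + \left(\frac{20}{3} - 12\right) \left(-4\right) = 9 - - \frac{64}{3} = 9 + \frac{64}{3} = \frac{91}{3} \approx 30.333$)
$\left(\left(M - 10\right) + 35\right)^{2} = \left(\left(\frac{91}{3} - 10\right) + 35\right)^{2} = \left(\frac{61}{3} + 35\right)^{2} = \left(\frac{166}{3}\right)^{2} = \frac{27556}{9}$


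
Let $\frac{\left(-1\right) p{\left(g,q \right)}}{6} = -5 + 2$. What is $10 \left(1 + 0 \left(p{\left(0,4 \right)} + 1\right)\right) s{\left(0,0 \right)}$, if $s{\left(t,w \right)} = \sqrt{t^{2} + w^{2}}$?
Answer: $0$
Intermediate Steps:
$p{\left(g,q \right)} = 18$ ($p{\left(g,q \right)} = - 6 \left(-5 + 2\right) = \left(-6\right) \left(-3\right) = 18$)
$10 \left(1 + 0 \left(p{\left(0,4 \right)} + 1\right)\right) s{\left(0,0 \right)} = 10 \left(1 + 0 \left(18 + 1\right)\right) \sqrt{0^{2} + 0^{2}} = 10 \left(1 + 0 \cdot 19\right) \sqrt{0 + 0} = 10 \left(1 + 0\right) \sqrt{0} = 10 \cdot 1 \cdot 0 = 10 \cdot 0 = 0$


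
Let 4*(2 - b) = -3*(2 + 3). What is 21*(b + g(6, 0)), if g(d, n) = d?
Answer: 987/4 ≈ 246.75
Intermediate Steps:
b = 23/4 (b = 2 - (-1)*3*(2 + 3)/4 = 2 - (-1)*3*5/4 = 2 - (-1)*15/4 = 2 - ¼*(-15) = 2 + 15/4 = 23/4 ≈ 5.7500)
21*(b + g(6, 0)) = 21*(23/4 + 6) = 21*(47/4) = 987/4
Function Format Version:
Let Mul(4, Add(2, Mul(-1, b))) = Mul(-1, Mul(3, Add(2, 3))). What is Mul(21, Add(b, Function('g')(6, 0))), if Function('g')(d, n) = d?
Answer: Rational(987, 4) ≈ 246.75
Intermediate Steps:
b = Rational(23, 4) (b = Add(2, Mul(Rational(-1, 4), Mul(-1, Mul(3, Add(2, 3))))) = Add(2, Mul(Rational(-1, 4), Mul(-1, Mul(3, 5)))) = Add(2, Mul(Rational(-1, 4), Mul(-1, 15))) = Add(2, Mul(Rational(-1, 4), -15)) = Add(2, Rational(15, 4)) = Rational(23, 4) ≈ 5.7500)
Mul(21, Add(b, Function('g')(6, 0))) = Mul(21, Add(Rational(23, 4), 6)) = Mul(21, Rational(47, 4)) = Rational(987, 4)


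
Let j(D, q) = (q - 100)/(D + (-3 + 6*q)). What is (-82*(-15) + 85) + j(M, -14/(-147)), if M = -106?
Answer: 2996353/2277 ≈ 1315.9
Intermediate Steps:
j(D, q) = (-100 + q)/(-3 + D + 6*q)
(-82*(-15) + 85) + j(M, -14/(-147)) = (-82*(-15) + 85) + (-100 - 14/(-147))/(-3 - 106 + 6*(-14/(-147))) = (1230 + 85) + (-100 - 14*(-1/147))/(-3 - 106 + 6*(-14*(-1/147))) = 1315 + (-100 + 2/21)/(-3 - 106 + 6*(2/21)) = 1315 - 2098/21/(-3 - 106 + 4/7) = 1315 - 2098/21/(-759/7) = 1315 - 7/759*(-2098/21) = 1315 + 2098/2277 = 2996353/2277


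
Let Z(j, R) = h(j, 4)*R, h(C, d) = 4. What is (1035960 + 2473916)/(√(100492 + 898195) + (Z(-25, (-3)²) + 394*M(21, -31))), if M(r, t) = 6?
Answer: 8423702400/4761313 - 3509876*√998687/4761313 ≈ 1032.5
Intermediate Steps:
Z(j, R) = 4*R
(1035960 + 2473916)/(√(100492 + 898195) + (Z(-25, (-3)²) + 394*M(21, -31))) = (1035960 + 2473916)/(√(100492 + 898195) + (4*(-3)² + 394*6)) = 3509876/(√998687 + (4*9 + 2364)) = 3509876/(√998687 + (36 + 2364)) = 3509876/(√998687 + 2400) = 3509876/(2400 + √998687)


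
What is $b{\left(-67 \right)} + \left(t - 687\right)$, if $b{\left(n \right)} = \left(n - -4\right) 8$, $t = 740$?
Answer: $-451$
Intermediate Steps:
$b{\left(n \right)} = 32 + 8 n$ ($b{\left(n \right)} = \left(n + 4\right) 8 = \left(4 + n\right) 8 = 32 + 8 n$)
$b{\left(-67 \right)} + \left(t - 687\right) = \left(32 + 8 \left(-67\right)\right) + \left(740 - 687\right) = \left(32 - 536\right) + \left(740 - 687\right) = -504 + 53 = -451$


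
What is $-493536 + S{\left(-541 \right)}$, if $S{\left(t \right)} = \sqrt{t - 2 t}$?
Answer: $-493536 + \sqrt{541} \approx -4.9351 \cdot 10^{5}$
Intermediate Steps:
$S{\left(t \right)} = \sqrt{- t}$
$-493536 + S{\left(-541 \right)} = -493536 + \sqrt{\left(-1\right) \left(-541\right)} = -493536 + \sqrt{541}$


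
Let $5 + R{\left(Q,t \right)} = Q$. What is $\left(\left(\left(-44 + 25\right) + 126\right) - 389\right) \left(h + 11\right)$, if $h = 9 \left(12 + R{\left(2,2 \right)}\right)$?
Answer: $-25944$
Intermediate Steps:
$R{\left(Q,t \right)} = -5 + Q$
$h = 81$ ($h = 9 \left(12 + \left(-5 + 2\right)\right) = 9 \left(12 - 3\right) = 9 \cdot 9 = 81$)
$\left(\left(\left(-44 + 25\right) + 126\right) - 389\right) \left(h + 11\right) = \left(\left(\left(-44 + 25\right) + 126\right) - 389\right) \left(81 + 11\right) = \left(\left(-19 + 126\right) - 389\right) 92 = \left(107 - 389\right) 92 = \left(-282\right) 92 = -25944$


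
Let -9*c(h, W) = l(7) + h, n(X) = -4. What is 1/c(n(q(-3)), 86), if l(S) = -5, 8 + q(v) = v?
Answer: 1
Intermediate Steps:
q(v) = -8 + v
c(h, W) = 5/9 - h/9 (c(h, W) = -(-5 + h)/9 = 5/9 - h/9)
1/c(n(q(-3)), 86) = 1/(5/9 - ⅑*(-4)) = 1/(5/9 + 4/9) = 1/1 = 1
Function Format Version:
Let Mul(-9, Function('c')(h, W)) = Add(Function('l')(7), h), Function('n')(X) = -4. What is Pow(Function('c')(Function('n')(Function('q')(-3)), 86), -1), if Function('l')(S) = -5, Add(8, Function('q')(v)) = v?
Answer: 1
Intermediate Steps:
Function('q')(v) = Add(-8, v)
Function('c')(h, W) = Add(Rational(5, 9), Mul(Rational(-1, 9), h)) (Function('c')(h, W) = Mul(Rational(-1, 9), Add(-5, h)) = Add(Rational(5, 9), Mul(Rational(-1, 9), h)))
Pow(Function('c')(Function('n')(Function('q')(-3)), 86), -1) = Pow(Add(Rational(5, 9), Mul(Rational(-1, 9), -4)), -1) = Pow(Add(Rational(5, 9), Rational(4, 9)), -1) = Pow(1, -1) = 1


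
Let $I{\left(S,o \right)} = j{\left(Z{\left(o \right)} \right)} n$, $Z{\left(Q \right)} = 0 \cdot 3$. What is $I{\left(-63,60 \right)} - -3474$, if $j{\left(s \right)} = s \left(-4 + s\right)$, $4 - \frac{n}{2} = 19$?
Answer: $3474$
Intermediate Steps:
$Z{\left(Q \right)} = 0$
$n = -30$ ($n = 8 - 38 = -30$)
$I{\left(S,o \right)} = 0$ ($I{\left(S,o \right)} = 0 \left(-4 + 0\right) \left(-30\right) = 0 \left(-4\right) \left(-30\right) = 0 \left(-30\right) = 0$)
$I{\left(-63,60 \right)} - -3474 = 0 - -3474 = 0 + 3474 = 3474$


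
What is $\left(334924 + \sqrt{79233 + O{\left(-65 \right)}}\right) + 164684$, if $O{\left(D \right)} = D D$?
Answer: $499608 + \sqrt{83458} \approx 4.999 \cdot 10^{5}$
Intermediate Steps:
$O{\left(D \right)} = D^{2}$
$\left(334924 + \sqrt{79233 + O{\left(-65 \right)}}\right) + 164684 = \left(334924 + \sqrt{79233 + \left(-65\right)^{2}}\right) + 164684 = \left(334924 + \sqrt{79233 + 4225}\right) + 164684 = \left(334924 + \sqrt{83458}\right) + 164684 = 499608 + \sqrt{83458}$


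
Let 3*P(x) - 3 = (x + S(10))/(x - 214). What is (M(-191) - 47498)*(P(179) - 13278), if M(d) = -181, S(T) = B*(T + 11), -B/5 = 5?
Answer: 22150693927/35 ≈ 6.3288e+8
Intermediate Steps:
B = -25 (B = -5*5 = -25)
S(T) = -275 - 25*T (S(T) = -25*(T + 11) = -25*(11 + T) = -275 - 25*T)
P(x) = 1 + (-525 + x)/(3*(-214 + x)) (P(x) = 1 + ((x + (-275 - 25*10))/(x - 214))/3 = 1 + ((x + (-275 - 250))/(-214 + x))/3 = 1 + ((x - 525)/(-214 + x))/3 = 1 + ((-525 + x)/(-214 + x))/3 = 1 + (-525 + x)/(3*(-214 + x)))
(M(-191) - 47498)*(P(179) - 13278) = (-181 - 47498)*((-1167 + 4*179)/(3*(-214 + 179)) - 13278) = -47679*((1/3)*(-1167 + 716)/(-35) - 13278) = -47679*((1/3)*(-1/35)*(-451) - 13278) = -47679*(451/105 - 13278) = -47679*(-1393739/105) = 22150693927/35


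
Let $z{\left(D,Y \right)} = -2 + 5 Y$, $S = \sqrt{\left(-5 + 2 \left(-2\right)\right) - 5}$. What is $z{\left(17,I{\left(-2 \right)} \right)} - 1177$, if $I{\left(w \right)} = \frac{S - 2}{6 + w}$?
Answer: $- \frac{2363}{2} + \frac{5 i \sqrt{14}}{4} \approx -1181.5 + 4.6771 i$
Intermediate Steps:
$S = i \sqrt{14}$ ($S = \sqrt{\left(-5 - 4\right) - 5} = \sqrt{-9 - 5} = \sqrt{-14} = i \sqrt{14} \approx 3.7417 i$)
$I{\left(w \right)} = \frac{-2 + i \sqrt{14}}{6 + w}$ ($I{\left(w \right)} = \frac{i \sqrt{14} - 2}{6 + w} = \frac{-2 + i \sqrt{14}}{6 + w}$)
$z{\left(17,I{\left(-2 \right)} \right)} - 1177 = \left(-2 + 5 \frac{-2 + i \sqrt{14}}{6 - 2}\right) - 1177 = \left(-2 + 5 \frac{-2 + i \sqrt{14}}{4}\right) - 1177 = \left(-2 + 5 \left(- \frac{1}{2} + \frac{i \sqrt{14}}{4}\right)\right) - 1177 = \left(-2 - \left(\frac{5}{2} - \frac{5 i \sqrt{14}}{4}\right)\right) - 1177 = \left(- \frac{9}{2} + \frac{5 i \sqrt{14}}{4}\right) - 1177 = - \frac{2363}{2} + \frac{5 i \sqrt{14}}{4}$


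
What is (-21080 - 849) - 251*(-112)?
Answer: 6183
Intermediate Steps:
(-21080 - 849) - 251*(-112) = -21929 + 28112 = 6183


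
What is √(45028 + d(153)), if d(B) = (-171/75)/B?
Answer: √2927944731/255 ≈ 212.20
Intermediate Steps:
d(B) = -57/(25*B) (d(B) = (-171*1/75)/B = -57/(25*B))
√(45028 + d(153)) = √(45028 - 57/25/153) = √(45028 - 57/25*1/153) = √(45028 - 19/1275) = √(57410681/1275) = √2927944731/255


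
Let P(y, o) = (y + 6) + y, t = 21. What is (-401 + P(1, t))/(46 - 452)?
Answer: 393/406 ≈ 0.96798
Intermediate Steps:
P(y, o) = 6 + 2*y (P(y, o) = (6 + y) + y = 6 + 2*y)
(-401 + P(1, t))/(46 - 452) = (-401 + (6 + 2*1))/(46 - 452) = (-401 + (6 + 2))/(-406) = (-401 + 8)*(-1/406) = -393*(-1/406) = 393/406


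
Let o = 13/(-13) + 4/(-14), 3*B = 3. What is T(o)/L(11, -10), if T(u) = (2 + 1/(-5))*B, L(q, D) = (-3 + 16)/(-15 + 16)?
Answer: 9/65 ≈ 0.13846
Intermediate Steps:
B = 1 (B = (1/3)*3 = 1)
L(q, D) = 13 (L(q, D) = 13/1 = 13*1 = 13)
o = -9/7 (o = 13*(-1/13) + 4*(-1/14) = -1 - 2/7 = -9/7 ≈ -1.2857)
T(u) = 9/5 (T(u) = (2 + 1/(-5))*1 = (2 - 1/5)*1 = (9/5)*1 = 9/5)
T(o)/L(11, -10) = (9/5)/13 = (9/5)*(1/13) = 9/65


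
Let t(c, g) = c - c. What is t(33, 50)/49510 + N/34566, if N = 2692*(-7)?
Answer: -1346/2469 ≈ -0.54516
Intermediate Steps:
t(c, g) = 0
N = -18844
t(33, 50)/49510 + N/34566 = 0/49510 - 18844/34566 = 0*(1/49510) - 18844*1/34566 = 0 - 1346/2469 = -1346/2469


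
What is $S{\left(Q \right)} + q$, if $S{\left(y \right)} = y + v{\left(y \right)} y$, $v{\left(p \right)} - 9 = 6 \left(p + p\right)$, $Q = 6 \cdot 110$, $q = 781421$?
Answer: $6015221$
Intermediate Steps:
$Q = 660$
$v{\left(p \right)} = 9 + 12 p$ ($v{\left(p \right)} = 9 + 6 \left(p + p\right) = 9 + 6 \cdot 2 p = 9 + 12 p$)
$S{\left(y \right)} = y + y \left(9 + 12 y\right)$ ($S{\left(y \right)} = y + \left(9 + 12 y\right) y = y + y \left(9 + 12 y\right)$)
$S{\left(Q \right)} + q = 2 \cdot 660 \left(5 + 6 \cdot 660\right) + 781421 = 2 \cdot 660 \left(5 + 3960\right) + 781421 = 2 \cdot 660 \cdot 3965 + 781421 = 5233800 + 781421 = 6015221$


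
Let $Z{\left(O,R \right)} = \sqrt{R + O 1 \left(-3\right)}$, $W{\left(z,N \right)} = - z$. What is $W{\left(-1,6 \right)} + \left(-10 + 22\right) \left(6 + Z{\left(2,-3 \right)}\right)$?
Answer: $73 + 36 i \approx 73.0 + 36.0 i$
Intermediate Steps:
$Z{\left(O,R \right)} = \sqrt{R - 3 O}$ ($Z{\left(O,R \right)} = \sqrt{R + O \left(-3\right)} = \sqrt{R - 3 O}$)
$W{\left(-1,6 \right)} + \left(-10 + 22\right) \left(6 + Z{\left(2,-3 \right)}\right) = \left(-1\right) \left(-1\right) + \left(-10 + 22\right) \left(6 + \sqrt{-3 - 6}\right) = 1 + 12 \left(6 + \sqrt{-3 - 6}\right) = 1 + 12 \left(6 + \sqrt{-9}\right) = 1 + 12 \left(6 + 3 i\right) = 1 + \left(72 + 36 i\right) = 73 + 36 i$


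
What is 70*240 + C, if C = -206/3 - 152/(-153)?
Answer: 2560046/153 ≈ 16732.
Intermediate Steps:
C = -10354/153 (C = -206*⅓ - 152*(-1/153) = -206/3 + 152/153 = -10354/153 ≈ -67.673)
70*240 + C = 70*240 - 10354/153 = 16800 - 10354/153 = 2560046/153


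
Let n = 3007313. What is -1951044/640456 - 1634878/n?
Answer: -1728616852285/481512913682 ≈ -3.5900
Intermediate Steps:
-1951044/640456 - 1634878/n = -1951044/640456 - 1634878/3007313 = -1951044*1/640456 - 1634878*1/3007313 = -487761/160114 - 1634878/3007313 = -1728616852285/481512913682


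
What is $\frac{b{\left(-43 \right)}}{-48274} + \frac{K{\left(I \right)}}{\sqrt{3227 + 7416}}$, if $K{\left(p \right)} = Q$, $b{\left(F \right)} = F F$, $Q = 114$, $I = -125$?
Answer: $- \frac{1849}{48274} + \frac{114 \sqrt{10643}}{10643} \approx 1.0667$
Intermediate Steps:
$b{\left(F \right)} = F^{2}$
$K{\left(p \right)} = 114$
$\frac{b{\left(-43 \right)}}{-48274} + \frac{K{\left(I \right)}}{\sqrt{3227 + 7416}} = \frac{\left(-43\right)^{2}}{-48274} + \frac{114}{\sqrt{3227 + 7416}} = 1849 \left(- \frac{1}{48274}\right) + \frac{114}{\sqrt{10643}} = - \frac{1849}{48274} + 114 \frac{\sqrt{10643}}{10643} = - \frac{1849}{48274} + \frac{114 \sqrt{10643}}{10643}$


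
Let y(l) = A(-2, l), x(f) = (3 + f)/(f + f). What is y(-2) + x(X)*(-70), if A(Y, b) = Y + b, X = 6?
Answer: -113/2 ≈ -56.500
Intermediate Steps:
x(f) = (3 + f)/(2*f) (x(f) = (3 + f)/((2*f)) = (3 + f)*(1/(2*f)) = (3 + f)/(2*f))
y(l) = -2 + l
y(-2) + x(X)*(-70) = (-2 - 2) + ((½)*(3 + 6)/6)*(-70) = -4 + ((½)*(⅙)*9)*(-70) = -4 + (¾)*(-70) = -4 - 105/2 = -113/2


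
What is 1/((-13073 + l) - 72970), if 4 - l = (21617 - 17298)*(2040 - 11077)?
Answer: 1/38944764 ≈ 2.5677e-8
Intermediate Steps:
l = 39030807 (l = 4 - (21617 - 17298)*(2040 - 11077) = 4 - 4319*(-9037) = 4 - 1*(-39030803) = 4 + 39030803 = 39030807)
1/((-13073 + l) - 72970) = 1/((-13073 + 39030807) - 72970) = 1/(39017734 - 72970) = 1/38944764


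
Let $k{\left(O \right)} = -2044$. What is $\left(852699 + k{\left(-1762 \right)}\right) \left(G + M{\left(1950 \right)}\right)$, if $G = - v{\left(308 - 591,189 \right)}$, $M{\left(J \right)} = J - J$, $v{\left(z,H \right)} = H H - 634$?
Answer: $-29846931985$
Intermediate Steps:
$v{\left(z,H \right)} = -634 + H^{2}$ ($v{\left(z,H \right)} = H^{2} - 634 = -634 + H^{2}$)
$M{\left(J \right)} = 0$
$G = -35087$ ($G = - (-634 + 189^{2}) = - (-634 + 35721) = \left(-1\right) 35087 = -35087$)
$\left(852699 + k{\left(-1762 \right)}\right) \left(G + M{\left(1950 \right)}\right) = \left(852699 - 2044\right) \left(-35087 + 0\right) = 850655 \left(-35087\right) = -29846931985$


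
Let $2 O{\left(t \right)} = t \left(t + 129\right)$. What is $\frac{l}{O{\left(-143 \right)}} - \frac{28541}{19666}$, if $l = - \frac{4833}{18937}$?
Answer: $- \frac{541116443695}{372787457042} \approx -1.4515$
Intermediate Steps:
$O{\left(t \right)} = \frac{t \left(129 + t\right)}{2}$ ($O{\left(t \right)} = \frac{t \left(t + 129\right)}{2} = \frac{t \left(129 + t\right)}{2}$)
$l = - \frac{4833}{18937}$ ($l = \left(-4833\right) \frac{1}{18937} = - \frac{4833}{18937} \approx -0.25521$)
$\frac{l}{O{\left(-143 \right)}} - \frac{28541}{19666} = - \frac{4833}{18937 \cdot \frac{1}{2} \left(-143\right) \left(129 - 143\right)} - \frac{28541}{19666} = - \frac{4833}{18937 \cdot \frac{1}{2} \left(-143\right) \left(-14\right)} - \frac{28541}{19666} = - \frac{4833}{18937 \cdot 1001} - \frac{28541}{19666} = \left(- \frac{4833}{18937}\right) \frac{1}{1001} - \frac{28541}{19666} = - \frac{4833}{18955937} - \frac{28541}{19666} = - \frac{541116443695}{372787457042}$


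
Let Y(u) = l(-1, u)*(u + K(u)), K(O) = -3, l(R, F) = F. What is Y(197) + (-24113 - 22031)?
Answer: -7926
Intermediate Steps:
Y(u) = u*(-3 + u) (Y(u) = u*(u - 3) = u*(-3 + u))
Y(197) + (-24113 - 22031) = 197*(-3 + 197) + (-24113 - 22031) = 197*194 - 46144 = 38218 - 46144 = -7926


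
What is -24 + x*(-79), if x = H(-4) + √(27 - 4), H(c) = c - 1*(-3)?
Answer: 55 - 79*√23 ≈ -323.87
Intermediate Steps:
H(c) = 3 + c (H(c) = c + 3 = 3 + c)
x = -1 + √23 (x = (3 - 4) + √(27 - 4) = -1 + √23 ≈ 3.7958)
-24 + x*(-79) = -24 + (-1 + √23)*(-79) = -24 + (79 - 79*√23) = 55 - 79*√23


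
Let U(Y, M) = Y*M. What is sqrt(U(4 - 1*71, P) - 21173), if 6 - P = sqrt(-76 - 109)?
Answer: sqrt(-21575 + 67*I*sqrt(185)) ≈ 3.101 + 146.92*I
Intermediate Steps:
P = 6 - I*sqrt(185) (P = 6 - sqrt(-76 - 109) = 6 - sqrt(-185) = 6 - I*sqrt(185) ≈ 6.0 - 13.601*I)
U(Y, M) = M*Y
sqrt(U(4 - 1*71, P) - 21173) = sqrt((6 - I*sqrt(185))*(4 - 1*71) - 21173) = sqrt((6 - I*sqrt(185))*(4 - 71) - 21173) = sqrt((6 - I*sqrt(185))*(-67) - 21173) = sqrt((-402 + 67*I*sqrt(185)) - 21173) = sqrt(-21575 + 67*I*sqrt(185))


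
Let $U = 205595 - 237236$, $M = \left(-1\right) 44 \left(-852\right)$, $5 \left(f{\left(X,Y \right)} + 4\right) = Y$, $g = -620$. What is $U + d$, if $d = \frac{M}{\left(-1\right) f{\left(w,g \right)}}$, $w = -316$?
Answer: $- \frac{250785}{8} \approx -31348.0$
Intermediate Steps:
$f{\left(X,Y \right)} = -4 + \frac{Y}{5}$
$M = 37488$ ($M = \left(-44\right) \left(-852\right) = 37488$)
$U = -31641$
$d = \frac{2343}{8}$ ($d = \frac{37488}{\left(-1\right) \left(-4 + \frac{1}{5} \left(-620\right)\right)} = \frac{37488}{\left(-1\right) \left(-4 - 124\right)} = \frac{37488}{\left(-1\right) \left(-128\right)} = \frac{37488}{128} = 37488 \cdot \frac{1}{128} = \frac{2343}{8} \approx 292.88$)
$U + d = -31641 + \frac{2343}{8} = - \frac{250785}{8}$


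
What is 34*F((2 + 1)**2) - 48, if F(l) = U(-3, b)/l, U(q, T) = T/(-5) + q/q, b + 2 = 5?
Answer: -2092/45 ≈ -46.489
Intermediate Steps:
b = 3 (b = -2 + 5 = 3)
U(q, T) = 1 - T/5 (U(q, T) = T*(-1/5) + 1 = -T/5 + 1 = 1 - T/5)
F(l) = 2/(5*l) (F(l) = (1 - 1/5*3)/l = (1 - 3/5)/l = 2/(5*l))
34*F((2 + 1)**2) - 48 = 34*(2/(5*((2 + 1)**2))) - 48 = 34*(2/(5*(3**2))) - 48 = 34*((2/5)/9) - 48 = 34*((2/5)*(1/9)) - 48 = 34*(2/45) - 48 = 68/45 - 48 = -2092/45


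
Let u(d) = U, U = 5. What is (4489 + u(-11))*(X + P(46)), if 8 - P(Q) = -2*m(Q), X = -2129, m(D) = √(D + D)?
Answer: -9531774 + 17976*√23 ≈ -9.4456e+6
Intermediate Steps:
m(D) = √2*√D (m(D) = √(2*D) = √2*√D)
u(d) = 5
P(Q) = 8 + 2*√2*√Q (P(Q) = 8 - (-2)*√2*√Q = 8 + 2*√2*√Q)
(4489 + u(-11))*(X + P(46)) = (4489 + 5)*(-2129 + (8 + 2*√2*√46)) = 4494*(-2129 + (8 + 4*√23)) = 4494*(-2121 + 4*√23) = -9531774 + 17976*√23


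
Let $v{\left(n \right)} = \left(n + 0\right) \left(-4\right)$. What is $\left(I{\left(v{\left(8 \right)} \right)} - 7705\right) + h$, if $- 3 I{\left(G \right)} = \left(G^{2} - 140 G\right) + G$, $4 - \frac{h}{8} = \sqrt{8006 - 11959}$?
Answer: $-9497 - 8 i \sqrt{3953} \approx -9497.0 - 502.98 i$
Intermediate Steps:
$v{\left(n \right)} = - 4 n$ ($v{\left(n \right)} = n \left(-4\right) = - 4 n$)
$h = 32 - 8 i \sqrt{3953}$ ($h = 32 - 8 \sqrt{8006 - 11959} = 32 - 8 \sqrt{-3953} = 32 - 8 i \sqrt{3953} \approx 32.0 - 502.98 i$)
$I{\left(G \right)} = - \frac{G^{2}}{3} + \frac{139 G}{3}$ ($I{\left(G \right)} = - \frac{\left(G^{2} - 140 G\right) + G}{3} = - \frac{G^{2} - 139 G}{3} = - \frac{G^{2}}{3} + \frac{139 G}{3}$)
$\left(I{\left(v{\left(8 \right)} \right)} - 7705\right) + h = \left(\frac{\left(-4\right) 8 \left(139 - \left(-4\right) 8\right)}{3} - 7705\right) + \left(32 - 8 i \sqrt{3953}\right) = \left(\frac{1}{3} \left(-32\right) \left(139 - -32\right) - 7705\right) + \left(32 - 8 i \sqrt{3953}\right) = \left(\frac{1}{3} \left(-32\right) \left(139 + 32\right) - 7705\right) + \left(32 - 8 i \sqrt{3953}\right) = \left(\frac{1}{3} \left(-32\right) 171 - 7705\right) + \left(32 - 8 i \sqrt{3953}\right) = \left(-1824 - 7705\right) + \left(32 - 8 i \sqrt{3953}\right) = -9529 + \left(32 - 8 i \sqrt{3953}\right) = -9497 - 8 i \sqrt{3953}$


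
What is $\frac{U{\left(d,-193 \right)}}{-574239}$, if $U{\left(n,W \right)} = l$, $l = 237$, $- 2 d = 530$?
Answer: $- \frac{79}{191413} \approx -0.00041272$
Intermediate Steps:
$d = -265$ ($d = \left(- \frac{1}{2}\right) 530 = -265$)
$U{\left(n,W \right)} = 237$
$\frac{U{\left(d,-193 \right)}}{-574239} = \frac{237}{-574239} = 237 \left(- \frac{1}{574239}\right) = - \frac{79}{191413}$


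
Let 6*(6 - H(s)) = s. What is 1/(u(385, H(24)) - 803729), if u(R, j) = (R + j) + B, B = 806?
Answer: -1/802536 ≈ -1.2460e-6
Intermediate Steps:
H(s) = 6 - s/6
u(R, j) = 806 + R + j (u(R, j) = (R + j) + 806 = 806 + R + j)
1/(u(385, H(24)) - 803729) = 1/((806 + 385 + (6 - ⅙*24)) - 803729) = 1/((806 + 385 + (6 - 4)) - 803729) = 1/((806 + 385 + 2) - 803729) = 1/(1193 - 803729) = 1/(-802536) = -1/802536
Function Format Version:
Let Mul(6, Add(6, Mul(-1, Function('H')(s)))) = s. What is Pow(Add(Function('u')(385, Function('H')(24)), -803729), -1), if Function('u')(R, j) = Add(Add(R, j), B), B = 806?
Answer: Rational(-1, 802536) ≈ -1.2460e-6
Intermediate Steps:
Function('H')(s) = Add(6, Mul(Rational(-1, 6), s))
Function('u')(R, j) = Add(806, R, j) (Function('u')(R, j) = Add(Add(R, j), 806) = Add(806, R, j))
Pow(Add(Function('u')(385, Function('H')(24)), -803729), -1) = Pow(Add(Add(806, 385, Add(6, Mul(Rational(-1, 6), 24))), -803729), -1) = Pow(Add(Add(806, 385, Add(6, -4)), -803729), -1) = Pow(Add(Add(806, 385, 2), -803729), -1) = Pow(Add(1193, -803729), -1) = Pow(-802536, -1) = Rational(-1, 802536)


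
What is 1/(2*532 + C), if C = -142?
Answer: 1/922 ≈ 0.0010846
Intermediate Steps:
1/(2*532 + C) = 1/(2*532 - 142) = 1/(1064 - 142) = 1/922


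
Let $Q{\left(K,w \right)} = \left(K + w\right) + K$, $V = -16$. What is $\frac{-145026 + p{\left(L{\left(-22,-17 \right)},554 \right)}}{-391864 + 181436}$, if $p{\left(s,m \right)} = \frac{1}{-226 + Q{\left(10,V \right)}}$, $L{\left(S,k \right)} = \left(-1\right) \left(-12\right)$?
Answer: $\frac{32195773}{46715016} \approx 0.6892$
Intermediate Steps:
$L{\left(S,k \right)} = 12$
$Q{\left(K,w \right)} = w + 2 K$
$p{\left(s,m \right)} = - \frac{1}{222}$ ($p{\left(s,m \right)} = \frac{1}{-226 + \left(-16 + 2 \cdot 10\right)} = \frac{1}{-226 + \left(-16 + 20\right)} = \frac{1}{-226 + 4} = \frac{1}{-222} = - \frac{1}{222}$)
$\frac{-145026 + p{\left(L{\left(-22,-17 \right)},554 \right)}}{-391864 + 181436} = \frac{-145026 - \frac{1}{222}}{-391864 + 181436} = - \frac{32195773}{222 \left(-210428\right)} = \left(- \frac{32195773}{222}\right) \left(- \frac{1}{210428}\right) = \frac{32195773}{46715016}$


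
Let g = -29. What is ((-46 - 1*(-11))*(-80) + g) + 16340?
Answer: 19111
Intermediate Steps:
((-46 - 1*(-11))*(-80) + g) + 16340 = ((-46 - 1*(-11))*(-80) - 29) + 16340 = ((-46 + 11)*(-80) - 29) + 16340 = (-35*(-80) - 29) + 16340 = (2800 - 29) + 16340 = 2771 + 16340 = 19111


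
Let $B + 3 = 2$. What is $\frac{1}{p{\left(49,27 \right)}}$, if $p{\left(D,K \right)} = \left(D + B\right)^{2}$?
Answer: $\frac{1}{2304} \approx 0.00043403$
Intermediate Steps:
$B = -1$ ($B = -3 + 2 = -1$)
$p{\left(D,K \right)} = \left(-1 + D\right)^{2}$ ($p{\left(D,K \right)} = \left(D - 1\right)^{2} = \left(-1 + D\right)^{2}$)
$\frac{1}{p{\left(49,27 \right)}} = \frac{1}{\left(-1 + 49\right)^{2}} = \frac{1}{48^{2}} = \frac{1}{2304}$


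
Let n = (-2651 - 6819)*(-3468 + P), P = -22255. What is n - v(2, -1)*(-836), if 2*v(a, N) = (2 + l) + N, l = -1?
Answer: 243596810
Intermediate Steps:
n = 243596810 (n = (-2651 - 6819)*(-3468 - 22255) = -9470*(-25723) = 243596810)
v(a, N) = 1/2 + N/2 (v(a, N) = ((2 - 1) + N)/2 = (1 + N)/2 = 1/2 + N/2)
n - v(2, -1)*(-836) = 243596810 - (1/2 + (1/2)*(-1))*(-836) = 243596810 - (1/2 - 1/2)*(-836) = 243596810 - 0*(-836) = 243596810 - 1*0 = 243596810 + 0 = 243596810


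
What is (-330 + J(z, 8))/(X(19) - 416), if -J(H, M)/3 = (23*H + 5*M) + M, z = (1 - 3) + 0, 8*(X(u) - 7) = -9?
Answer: 2688/3281 ≈ 0.81926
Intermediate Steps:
X(u) = 47/8 (X(u) = 7 + (⅛)*(-9) = 7 - 9/8 = 47/8)
z = -2 (z = -2 + 0 = -2)
J(H, M) = -69*H - 18*M (J(H, M) = -3*((23*H + 5*M) + M) = -3*((5*M + 23*H) + M) = -3*(6*M + 23*H) = -69*H - 18*M)
(-330 + J(z, 8))/(X(19) - 416) = (-330 + (-69*(-2) - 18*8))/(47/8 - 416) = (-330 + (138 - 144))/(-3281/8) = (-330 - 6)*(-8/3281) = -336*(-8/3281) = 2688/3281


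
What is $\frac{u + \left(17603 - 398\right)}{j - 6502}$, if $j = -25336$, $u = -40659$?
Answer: $\frac{11727}{15919} \approx 0.73667$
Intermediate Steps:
$\frac{u + \left(17603 - 398\right)}{j - 6502} = \frac{-40659 + \left(17603 - 398\right)}{-25336 - 6502} = \frac{-40659 + \left(17603 - 398\right)}{-31838} = \left(-40659 + 17205\right) \left(- \frac{1}{31838}\right) = \left(-23454\right) \left(- \frac{1}{31838}\right) = \frac{11727}{15919}$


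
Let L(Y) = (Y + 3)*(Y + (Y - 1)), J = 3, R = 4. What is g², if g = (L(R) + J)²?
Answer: 7311616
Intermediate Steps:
L(Y) = (-1 + 2*Y)*(3 + Y) (L(Y) = (3 + Y)*(Y + (-1 + Y)) = (3 + Y)*(-1 + 2*Y) = (-1 + 2*Y)*(3 + Y))
g = 2704 (g = ((-3 + 2*4² + 5*4) + 3)² = ((-3 + 2*16 + 20) + 3)² = ((-3 + 32 + 20) + 3)² = (49 + 3)² = 52² = 2704)
g² = 2704² = 7311616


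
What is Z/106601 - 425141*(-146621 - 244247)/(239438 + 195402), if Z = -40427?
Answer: 4428574578824127/11588594710 ≈ 3.8215e+5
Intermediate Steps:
Z/106601 - 425141*(-146621 - 244247)/(239438 + 195402) = -40427/106601 - 425141*(-146621 - 244247)/(239438 + 195402) = -40427*1/106601 - 425141/(434840/(-390868)) = -40427/106601 - 425141/(434840*(-1/390868)) = -40427/106601 - 425141/(-108710/97717) = -40427/106601 - 425141*(-97717/108710) = -40427/106601 + 41543503097/108710 = 4428574578824127/11588594710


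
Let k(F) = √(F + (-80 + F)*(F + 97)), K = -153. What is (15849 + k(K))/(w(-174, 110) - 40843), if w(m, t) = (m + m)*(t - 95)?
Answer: -15849/46063 - √12895/46063 ≈ -0.34654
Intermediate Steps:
w(m, t) = 2*m*(-95 + t) (w(m, t) = (2*m)*(-95 + t) = 2*m*(-95 + t))
k(F) = √(F + (-80 + F)*(97 + F))
(15849 + k(K))/(w(-174, 110) - 40843) = (15849 + √(-7760 + (-153)² + 18*(-153)))/(2*(-174)*(-95 + 110) - 40843) = (15849 + √(-7760 + 23409 - 2754))/(2*(-174)*15 - 40843) = (15849 + √12895)/(-5220 - 40843) = (15849 + √12895)/(-46063) = (15849 + √12895)*(-1/46063) = -15849/46063 - √12895/46063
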